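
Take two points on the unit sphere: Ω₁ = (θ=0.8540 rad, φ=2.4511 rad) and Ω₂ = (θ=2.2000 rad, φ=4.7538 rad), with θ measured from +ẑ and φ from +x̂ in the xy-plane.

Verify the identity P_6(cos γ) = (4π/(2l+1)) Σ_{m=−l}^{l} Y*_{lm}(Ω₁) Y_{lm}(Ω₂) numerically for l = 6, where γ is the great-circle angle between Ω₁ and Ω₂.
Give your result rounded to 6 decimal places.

-0.382456

Expand P_6 via completeness: Σ_{m} conj(Y_{6,m}) at Ω₁ times Y_{6,m} at Ω₂ —
  m=-6: Y*=-0.047826+0.074709i  Y=-0.130781+0.033180i  product +0.003776-0.011357i
  m=-5: Y*=+0.254940-0.081909i  Y=-0.069941-0.332946i  product -0.045102-0.079153i
  m=-4: Y*=-0.401222-0.160077i  Y=+0.422459-0.070625i  product -0.180805-0.039290i
  m=-3: Y*=+0.153849+0.281164i  Y=+0.020326+0.162769i  product -0.042637+0.030757i
  m=-2: Y*=-0.021706+0.112981i  Y=+0.270672-0.022469i  product -0.003337+0.031068i
  m=-1: Y*=+0.283289-0.234043i  Y=+0.011619+0.280410i  product +0.068920+0.076718i
  m=+0: Y*=+0.013455-0.000000i  Y=+0.202014+0.000000i  product +0.002718+0.000000i
  m=+1: Y*=-0.283289-0.234043i  Y=-0.011619+0.280410i  product +0.068920-0.076718i
  m=+2: Y*=-0.021706-0.112981i  Y=+0.270672+0.022469i  product -0.003337-0.031068i
  m=+3: Y*=-0.153849+0.281164i  Y=-0.020326+0.162769i  product -0.042637-0.030757i
  m=+4: Y*=-0.401222+0.160077i  Y=+0.422459+0.070625i  product -0.180805+0.039290i
  m=+5: Y*=-0.254940-0.081909i  Y=+0.069941-0.332946i  product -0.045102+0.079153i
  m=+6: Y*=-0.047826-0.074709i  Y=-0.130781-0.033180i  product +0.003776+0.011357i
Σ over m = -0.395654-0.000000i; ×(4π/13) → -0.382456-0.000000i. Real part: -0.382456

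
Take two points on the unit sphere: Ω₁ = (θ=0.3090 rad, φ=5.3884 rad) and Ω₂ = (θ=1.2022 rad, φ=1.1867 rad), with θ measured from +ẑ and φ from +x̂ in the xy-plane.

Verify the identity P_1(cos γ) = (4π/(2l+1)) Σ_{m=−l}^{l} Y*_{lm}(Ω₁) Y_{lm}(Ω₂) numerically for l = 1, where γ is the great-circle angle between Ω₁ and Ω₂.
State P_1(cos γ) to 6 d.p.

Summing Y*_{l m}(θ₁,φ₁)·Y_{l m}(θ₂,φ₂) over m ∈ [−1, 1]; prefactor 4π/(2·1+1) = 4.188790:
  m=-1: 0.06574 - 0.08196j × 0.12077 - 0.29881j = -0.01655 - 0.02954j  (running Σ = -0.01655 - 0.02954j)
  m=0: 0.46546 + 0.00000j × 0.17605 + 0.00000j = 0.08194 + 0.00000j  (running Σ = 0.06539 - 0.02954j)
  m=1: -0.06574 - 0.08196j × -0.12077 - 0.29881j = -0.01655 + 0.02954j  (running Σ = 0.04884 + 0.00000j)
Σ over m = 0.04884 + 0.00000j; ×(4π/3) → 0.20458 + 0.00000j. Real part: 0.204585

0.204585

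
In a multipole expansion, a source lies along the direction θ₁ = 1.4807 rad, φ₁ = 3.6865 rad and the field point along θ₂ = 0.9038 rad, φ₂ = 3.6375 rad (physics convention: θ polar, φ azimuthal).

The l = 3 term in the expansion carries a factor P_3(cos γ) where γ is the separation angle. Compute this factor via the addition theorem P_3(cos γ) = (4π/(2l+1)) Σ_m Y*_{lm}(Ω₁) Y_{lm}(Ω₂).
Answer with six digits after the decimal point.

Addition theorem: P_3(cos γ) = (4π/7) Σ_m Y*_{lm}(Ω₁) Y_{lm}(Ω₂), m = −3…3:
  m=-3: (0.026330, -0.411326) × (-0.016791, 0.201656) = (0.082504, 0.012216)  (running Σ = (0.082504, 0.012216))
  m=-2: (0.042197, 0.080860) × (0.213547, -0.326668) = (0.035425, 0.003483)  (running Σ = (0.117930, 0.015699))
  m=-1: (0.264113, 0.160084) × (-0.204014, 0.110371) = (-0.071551, -0.003509)  (running Σ = (0.046378, 0.012190))
  m=0: (-0.099370, -0.000000) × (-0.250825, 0.000000) = (0.024924, 0.000000)  (running Σ = (0.071303, 0.012190))
  m=1: (-0.264113, 0.160084) × (0.204014, 0.110371) = (-0.071551, 0.003509)  (running Σ = (-0.000249, 0.015699))
  m=2: (0.042197, -0.080860) × (0.213547, 0.326668) = (0.035425, -0.003483)  (running Σ = (0.035177, 0.012216))
  m=3: (-0.026330, -0.411326) × (0.016791, 0.201656) = (0.082504, -0.012216)  (running Σ = (0.117681, -0.000000))
Accumulated sum (0.117681, -0.000000); after 4π/(2l+1) scaling, (0.211260, -0.000000) ⇒ P_3 = 0.211260

0.211260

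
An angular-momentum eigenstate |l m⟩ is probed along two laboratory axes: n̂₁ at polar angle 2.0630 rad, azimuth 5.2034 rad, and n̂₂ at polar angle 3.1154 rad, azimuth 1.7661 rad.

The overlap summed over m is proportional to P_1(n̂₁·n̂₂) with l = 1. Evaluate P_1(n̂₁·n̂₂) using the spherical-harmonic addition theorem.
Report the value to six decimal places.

0.450328

Expand P_1 via completeness: Σ_{m} conj(Y_{1,m}) at Ω₁ times Y_{1,m} at Ω₂ —
  [-1]  conj(Y_{1,-1})(Ω₁) = (0.143569, -0.268509) ; Y_{1,-1}(Ω₂) = (-0.001756, -0.008876) ; Δ = (-0.002635, -0.000803)
  [+0]  conj(Y_{1,0})(Ω₁) = (-0.230898, -0.000000) ; Y_{1,0}(Ω₂) = (-0.488435, 0.000000) ; Δ = (0.112779, 0.000000)
  [+1]  conj(Y_{1,1})(Ω₁) = (-0.143569, -0.268509) ; Y_{1,1}(Ω₂) = (0.001756, -0.008876) ; Δ = (-0.002635, 0.000803)
Total Σ_m = (0.107508, 0.000000). Multiply by 4.188790: (0.450328, 0.000000). P_1(cos γ) = 0.450328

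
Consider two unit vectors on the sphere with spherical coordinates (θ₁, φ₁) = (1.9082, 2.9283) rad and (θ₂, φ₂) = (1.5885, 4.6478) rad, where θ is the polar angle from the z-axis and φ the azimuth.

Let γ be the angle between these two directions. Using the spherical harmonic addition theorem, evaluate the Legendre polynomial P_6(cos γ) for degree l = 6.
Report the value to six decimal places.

-0.201053

Addition theorem: P_6(cos γ) = (4π/13) Σ_m Y*_{lm}(Ω₁) Y_{lm}(Ω₂), m = −6…6:
  m=-6: +0.097859-0.326692i × -0.446840-0.182389i = -0.103313+0.128131i  (running Σ = -0.103313+0.128131i)
  m=-5: +0.200272-0.362849i × +0.009394-0.028071i = -0.008304-0.009031i  (running Σ = -0.111617+0.119100i)
  m=-4: +0.038217-0.043782i × -0.343536-0.090783i = -0.017103+0.011571i  (running Σ = -0.128720+0.130672i)
  m=-3: -0.260813+0.194137i × +0.006651-0.033892i = +0.004845+0.010131i  (running Σ = -0.123875+0.140802i)
  m=-2: -0.152139+0.069146i × -0.321060-0.041706i = +0.051730-0.015855i  (running Σ = -0.072146+0.124947i)
  m=-1: +0.265221-0.057443i × +0.002349-0.036315i = -0.001463-0.009767i  (running Σ = -0.073609+0.115181i)
  m=0: +0.192467-0.000000i × -0.315756+0.000000i = -0.060773+0.000000i  (running Σ = -0.134382+0.115181i)
  m=1: -0.265221-0.057443i × -0.002349-0.036315i = -0.001463+0.009767i  (running Σ = -0.135845+0.124947i)
  m=2: -0.152139-0.069146i × -0.321060+0.041706i = +0.051730+0.015855i  (running Σ = -0.084115+0.140802i)
  m=3: +0.260813+0.194137i × -0.006651-0.033892i = +0.004845-0.010131i  (running Σ = -0.079270+0.130672i)
  m=4: +0.038217+0.043782i × -0.343536+0.090783i = -0.017103-0.011571i  (running Σ = -0.096374+0.119100i)
  m=5: -0.200272-0.362849i × -0.009394-0.028071i = -0.008304+0.009031i  (running Σ = -0.104678+0.128131i)
  m=6: +0.097859+0.326692i × -0.446840+0.182389i = -0.103313-0.128131i  (running Σ = -0.207990+0.000000i)
Total Σ_m = -0.207990+0.000000i. Multiply by 0.966644: -0.201053+0.000000i. P_6(cos γ) = -0.201053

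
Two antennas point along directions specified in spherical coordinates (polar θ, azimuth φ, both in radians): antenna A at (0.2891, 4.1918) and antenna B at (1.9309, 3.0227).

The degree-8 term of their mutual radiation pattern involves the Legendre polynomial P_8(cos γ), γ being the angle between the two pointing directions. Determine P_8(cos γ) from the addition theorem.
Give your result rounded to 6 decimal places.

-0.116941

Addition theorem: P_8(cos γ) = (4π/17) Σ_m Y*_{lm}(Ω₁) Y_{lm}(Ω₂), m = −8…8:
  m=-8: Y*=(-0.000012, 0.000019)  Y=(0.176137, 0.246901)  product (-0.000007, 0.000000)
  m=-7: Y*=(-0.000146, -0.000265)  Y=(0.307511, 0.337764)  product (0.000045, -0.000131)
  m=-6: Y*=(0.002583, 0.000047)  Y=(0.164932, 0.142729)  product (0.000419, 0.000376)
  m=-5: Y*=(-0.008117, 0.013584)  Y=(-0.193843, -0.131046)  product (0.003354, -0.001569)
  m=-4: Y*=(-0.034981, -0.062310)  Y=(-0.282886, -0.145685)  product (0.000818, 0.022723)
  m=-3: Y*=(0.233387, 0.002107)  Y=(0.088168, 0.032853)  product (0.020508, 0.007853)
  m=-2: Y*=(-0.258366, 0.441346)  Y=(0.320279, 0.077626)  product (-0.117009, 0.121298)
  m=-1: Y*=(-0.296149, -0.516529)  Y=(-0.031813, -0.003800)  product (0.007458, 0.017558)
  m=+0: Y*=(-0.032424, -0.000000)  Y=(-0.327786, 0.000000)  product (0.010628, 0.000000)
  m=+1: Y*=(0.296149, -0.516529)  Y=(0.031813, -0.003800)  product (0.007458, -0.017558)
  m=+2: Y*=(-0.258366, -0.441346)  Y=(0.320279, -0.077626)  product (-0.117009, -0.121298)
  m=+3: Y*=(-0.233387, 0.002107)  Y=(-0.088168, 0.032853)  product (0.020508, -0.007853)
  m=+4: Y*=(-0.034981, 0.062310)  Y=(-0.282886, 0.145685)  product (0.000818, -0.022723)
  m=+5: Y*=(0.008117, 0.013584)  Y=(0.193843, -0.131046)  product (0.003354, 0.001569)
  m=+6: Y*=(0.002583, -0.000047)  Y=(0.164932, -0.142729)  product (0.000419, -0.000376)
  m=+7: Y*=(0.000146, -0.000265)  Y=(-0.307511, 0.337764)  product (0.000045, 0.000131)
  m=+8: Y*=(-0.000012, -0.000019)  Y=(0.176137, -0.246901)  product (-0.000007, -0.000000)
Accumulated sum (-0.158199, -0.000000); after 4π/(2l+1) scaling, (-0.116941, -0.000000) ⇒ P_8 = -0.116941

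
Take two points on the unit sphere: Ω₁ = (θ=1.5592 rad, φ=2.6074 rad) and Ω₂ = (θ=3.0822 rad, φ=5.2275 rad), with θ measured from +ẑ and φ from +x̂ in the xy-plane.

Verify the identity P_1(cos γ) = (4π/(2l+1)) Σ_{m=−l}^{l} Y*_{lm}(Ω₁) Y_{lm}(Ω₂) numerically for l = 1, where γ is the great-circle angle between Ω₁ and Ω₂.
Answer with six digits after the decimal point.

-0.063040

Expand P_1 via completeness: Σ_{m} conj(Y_{1,m}) at Ω₁ times Y_{1,m} at Ω₂ —
  m=-1: Y*=-0.29734 + 0.17590j  Y=0.01010 + 0.01785j  product -0.00614 - 0.00353j
  m=+0: Y*=0.00567 + 0.00000j  Y=-0.48774 + 0.00000j  product -0.00276 + 0.00000j
  m=+1: Y*=0.29734 + 0.17590j  Y=-0.01010 + 0.01785j  product -0.00614 + 0.00353j
Total Σ_m = -0.01505 + 0.00000j. Multiply by 4.188790: -0.06304 + 0.00000j. P_1(cos γ) = -0.063040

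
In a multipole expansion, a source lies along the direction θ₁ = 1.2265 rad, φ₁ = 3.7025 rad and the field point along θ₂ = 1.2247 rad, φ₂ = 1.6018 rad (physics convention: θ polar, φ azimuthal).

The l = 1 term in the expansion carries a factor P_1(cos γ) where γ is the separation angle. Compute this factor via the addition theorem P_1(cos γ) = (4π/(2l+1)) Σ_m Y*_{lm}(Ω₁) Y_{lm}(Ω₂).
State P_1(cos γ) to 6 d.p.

Summing Y*_{l m}(θ₁,φ₁)·Y_{l m}(θ₂,φ₂) over m ∈ [−1, 1]; prefactor 4π/(2·1+1) = 4.188790:
  m=-1: Y*=-0.275386-0.173001i  Y=-0.010075-0.324852i  product -0.053425+0.091203i
  m=+0: Y*=+0.164920-0.000000i  Y=+0.165748+0.000000i  product +0.027335+0.000000i
  m=+1: Y*=+0.275386-0.173001i  Y=+0.010075-0.324852i  product -0.053425-0.091203i
Total Σ_m = -0.079515+0.000000i. Multiply by 4.188790: -0.333074+0.000000i. P_1(cos γ) = -0.333074

-0.333074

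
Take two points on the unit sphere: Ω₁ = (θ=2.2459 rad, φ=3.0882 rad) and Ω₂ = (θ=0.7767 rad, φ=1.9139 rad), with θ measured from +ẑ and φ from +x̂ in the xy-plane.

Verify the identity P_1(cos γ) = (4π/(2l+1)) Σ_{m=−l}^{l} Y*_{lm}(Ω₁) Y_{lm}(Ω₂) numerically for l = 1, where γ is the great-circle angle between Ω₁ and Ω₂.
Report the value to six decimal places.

Term-by-term m-sum for l=1 (normalisation 4π/3 = 4.188790):
  m=-1: -0.26932 + 0.01439j × -0.08147 - 0.22805j = 0.02522 + 0.06025j  (running Σ = 0.02522 + 0.06025j)
  m=0: -0.30537 + 0.00000j × 0.34849 + 0.00000j = -0.10642 + 0.00000j  (running Σ = -0.08119 + 0.06025j)
  m=1: 0.26932 + 0.01439j × 0.08147 - 0.22805j = 0.02522 - 0.06025j  (running Σ = -0.05597 + 0.00000j)
Total Σ_m = -0.05597 + 0.00000j. Multiply by 4.188790: -0.23444 + 0.00000j. P_1(cos γ) = -0.234441

-0.234441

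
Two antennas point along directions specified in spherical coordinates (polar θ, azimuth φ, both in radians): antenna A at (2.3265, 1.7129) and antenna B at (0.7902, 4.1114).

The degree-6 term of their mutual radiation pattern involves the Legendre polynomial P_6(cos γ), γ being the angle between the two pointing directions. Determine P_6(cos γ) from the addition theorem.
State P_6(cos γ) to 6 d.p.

Addition theorem: P_6(cos γ) = (4π/13) Σ_m Y*_{lm}(Ω₁) Y_{lm}(Ω₂), m = −6…6:
  m=-6: -0.04724 - 0.05406j × 0.05556 + 0.02783j = -0.00112 - 0.00432j  (running Σ = -0.00112 - 0.00432j)
  m=-5: 0.15284 - 0.17763j × -0.02904 - 0.21122j = -0.04196 - 0.02712j  (running Σ = -0.04308 - 0.03144j)
  m=-4: 0.35207 + 0.22488j × -0.29922 + 0.27192j = -0.16650 + 0.02845j  (running Σ = -0.20958 - 0.00299j)
  m=-3: -0.15478 + 0.34080j × 0.39153 + 0.09257j = -0.09215 + 0.11911j  (running Σ = -0.30173 + 0.11611j)
  m=-2: 0.02750 + 0.00803j × -0.01059 - 0.02741j = -0.00007 - 0.00084j  (running Σ = -0.30180 + 0.11527j)
  m=-1: -0.05271 + 0.36842j × 0.20542 - 0.29962j = 0.09956 + 0.09147j  (running Σ = -0.20224 + 0.20675j)
  m=0: -0.08027 + 0.00000j × -0.13971 + 0.00000j = 0.01121 + 0.00000j  (running Σ = -0.19103 + 0.20675j)
  m=1: 0.05271 + 0.36842j × -0.20542 - 0.29962j = 0.09956 - 0.09147j  (running Σ = -0.09147 + 0.11527j)
  m=2: 0.02750 - 0.00803j × -0.01059 + 0.02741j = -0.00007 + 0.00084j  (running Σ = -0.09154 + 0.11611j)
  m=3: 0.15478 + 0.34080j × -0.39153 + 0.09257j = -0.09215 - 0.11911j  (running Σ = -0.18369 - 0.00299j)
  m=4: 0.35207 - 0.22488j × -0.29922 - 0.27192j = -0.16650 - 0.02845j  (running Σ = -0.35019 - 0.03144j)
  m=5: -0.15284 - 0.17763j × 0.02904 - 0.21122j = -0.04196 + 0.02712j  (running Σ = -0.39215 - 0.00432j)
  m=6: -0.04724 + 0.05406j × 0.05556 - 0.02783j = -0.00112 + 0.00432j  (running Σ = -0.39327 + 0.00000j)
Σ over m = -0.39327 + 0.00000j; ×(4π/13) → -0.38015 + 0.00000j. Real part: -0.380148

-0.380148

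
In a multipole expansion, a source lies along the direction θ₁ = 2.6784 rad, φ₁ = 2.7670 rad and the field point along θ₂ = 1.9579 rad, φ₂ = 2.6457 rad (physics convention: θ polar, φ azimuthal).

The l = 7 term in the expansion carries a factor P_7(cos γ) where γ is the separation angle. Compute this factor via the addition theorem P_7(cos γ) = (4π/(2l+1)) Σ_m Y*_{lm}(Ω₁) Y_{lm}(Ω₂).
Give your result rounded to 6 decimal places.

Summing Y*_{l m}(θ₁,φ₁)·Y_{l m}(θ₂,φ₂) over m ∈ [−7, 7]; prefactor 4π/(2·7+1) = 0.837758:
  term(m=-7) = 0.00034 + 0.00039j   from Y*(Ω₁)=0.00154 + 0.00088j, Y(Ω₂)=0.27623 + 0.09451j
  term(m=-6) = 0.00443 + 0.00395j   from Y*(Ω₁)=0.00834 + 0.01038j, Y(Ω₂)=0.43919 - 0.07369j
  term(m=-5) = 0.01076 + 0.00746j   from Y*(Ω₁)=0.01829 + 0.05867j, Y(Ω₂)=0.16801 - 0.13097j
  term(m=-4) = -0.04006 - 0.02112j   from Y*(Ω₁)=-0.01402 + 0.19324j, Y(Ω₂)=-0.09376 + 0.21409j
  term(m=-3) = -0.11852 - 0.04514j   from Y*(Ω₁)=-0.17823 + 0.37178j, Y(Ω₂)=0.02554 + 0.30654j
  term(m=-2) = 0.05682 + 0.01406j   from Y*(Ω₁)=-0.37983 + 0.35327j, Y(Ω₂)=-0.06175 - 0.09445j
  term(m=-1) = 0.05374 + 0.00655j   from Y*(Ω₁)=-0.15694 + 0.06170j, Y(Ω₂)=-0.28236 - 0.15275j
  term(m=+0) = 0.03178 + 0.00000j   from Y*(Ω₁)=0.41914 + 0.00000j, Y(Ω₂)=0.07583 + 0.00000j
  term(m=+1) = 0.05374 - 0.00655j   from Y*(Ω₁)=0.15694 + 0.06170j, Y(Ω₂)=0.28236 - 0.15275j
  term(m=+2) = 0.05682 - 0.01406j   from Y*(Ω₁)=-0.37983 - 0.35327j, Y(Ω₂)=-0.06175 + 0.09445j
  term(m=+3) = -0.11852 + 0.04514j   from Y*(Ω₁)=0.17823 + 0.37178j, Y(Ω₂)=-0.02554 + 0.30654j
  term(m=+4) = -0.04006 + 0.02112j   from Y*(Ω₁)=-0.01402 - 0.19324j, Y(Ω₂)=-0.09376 - 0.21409j
  term(m=+5) = 0.01076 - 0.00746j   from Y*(Ω₁)=-0.01829 + 0.05867j, Y(Ω₂)=-0.16801 - 0.13097j
  term(m=+6) = 0.00443 - 0.00395j   from Y*(Ω₁)=0.00834 - 0.01038j, Y(Ω₂)=0.43919 + 0.07369j
  term(m=+7) = 0.00034 - 0.00039j   from Y*(Ω₁)=-0.00154 + 0.00088j, Y(Ω₂)=-0.27623 + 0.09451j
Σ over m = -0.03320 - 0.00000j; ×(4π/15) → -0.02781 - 0.00000j. Real part: -0.027810

-0.027810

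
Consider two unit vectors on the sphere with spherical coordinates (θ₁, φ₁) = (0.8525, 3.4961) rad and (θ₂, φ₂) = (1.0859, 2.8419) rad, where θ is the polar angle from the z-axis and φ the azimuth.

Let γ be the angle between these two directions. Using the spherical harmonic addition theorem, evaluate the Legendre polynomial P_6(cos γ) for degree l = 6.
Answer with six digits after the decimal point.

-0.414000

Summing Y*_{l m}(θ₁,φ₁)·Y_{l m}(θ₂,φ₂) over m ∈ [−6, 6]; prefactor 4π/(2·6+1) = 0.966644:
  term(m=-6) = -0.01444 - 0.01439j   from Y*(Ω₁)=-0.04647 + 0.07474j, Y(Ω₂)=-0.05222 + 0.22571j
  term(m=-5) = -0.11173 - 0.01454j   from Y*(Ω₁)=0.05340 - 0.26108j, Y(Ω₂)=-0.03056 - 0.42170j
  term(m=-4) = -0.11348 + 0.06570j   from Y*(Ω₁)=0.06568 + 0.42657j, Y(Ω₂)=0.11044 + 0.28304j
  term(m=-3) = 0.01581 - 0.03827j   from Y*(Ω₁)=-0.15681 - 0.28214j, Y(Ω₂)=0.07983 + 0.10041j
  term(m=-2) = 0.01001 + 0.03726j   from Y*(Ω₁)=-0.08490 - 0.07283j, Y(Ω₂)=-0.28481 - 0.19459j
  term(m=-1) = -0.00197 - 0.00151j   from Y*(Ω₁)=0.34517 + 0.12776j, Y(Ω₂)=-0.00646 - 0.00200j
  term(m=+0) = 0.00334 + 0.00000j   from Y*(Ω₁)=0.00988 + 0.00000j, Y(Ω₂)=0.33772 + 0.00000j
  term(m=+1) = -0.00197 + 0.00151j   from Y*(Ω₁)=-0.34517 + 0.12776j, Y(Ω₂)=0.00646 - 0.00200j
  term(m=+2) = 0.01001 - 0.03726j   from Y*(Ω₁)=-0.08490 + 0.07283j, Y(Ω₂)=-0.28481 + 0.19459j
  term(m=+3) = 0.01581 + 0.03827j   from Y*(Ω₁)=0.15681 - 0.28214j, Y(Ω₂)=-0.07983 + 0.10041j
  term(m=+4) = -0.11348 - 0.06570j   from Y*(Ω₁)=0.06568 - 0.42657j, Y(Ω₂)=0.11044 - 0.28304j
  term(m=+5) = -0.11173 + 0.01454j   from Y*(Ω₁)=-0.05340 - 0.26108j, Y(Ω₂)=0.03056 - 0.42170j
  term(m=+6) = -0.01444 + 0.01439j   from Y*(Ω₁)=-0.04647 - 0.07474j, Y(Ω₂)=-0.05222 - 0.22571j
Total Σ_m = -0.42829 + 0.00000j. Multiply by 0.966644: -0.41400 + 0.00000j. P_6(cos γ) = -0.414000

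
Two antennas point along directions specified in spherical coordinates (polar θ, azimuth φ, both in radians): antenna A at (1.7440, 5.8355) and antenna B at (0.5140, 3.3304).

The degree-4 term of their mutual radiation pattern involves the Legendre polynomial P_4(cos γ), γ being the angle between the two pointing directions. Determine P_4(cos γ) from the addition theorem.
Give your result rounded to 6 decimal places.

Term-by-term m-sum for l=4 (normalisation 4π/9 = 1.396263):
  m=-4: -0.090900-0.406599i × +0.018829-0.017726i = -0.008919-0.006044i  (running Σ = -0.008919-0.006044i)
  m=-3: -0.046549+0.200850i × -0.109310+0.069514i = -0.008874-0.025191i  (running Σ = -0.017792-0.031235i)
  m=-2: -0.160749+0.200655i × +0.323815-0.128441i = -0.026281+0.085622i  (running Σ = -0.044073+0.054387i)
  m=-1: +0.202139-0.097068i × -0.459138+0.087734i = -0.084294+0.062302i  (running Σ = -0.128367+0.116689i)
  m=0: +0.226366-0.000000i × +0.039763+0.000000i = +0.009001+0.000000i  (running Σ = -0.119366+0.116689i)
  m=1: -0.202139-0.097068i × +0.459138+0.087734i = -0.084294-0.062302i  (running Σ = -0.203659+0.054387i)
  m=2: -0.160749-0.200655i × +0.323815+0.128441i = -0.026281-0.085622i  (running Σ = -0.229940-0.031235i)
  m=3: +0.046549+0.200850i × +0.109310+0.069514i = -0.008874+0.025191i  (running Σ = -0.238814-0.006044i)
  m=4: -0.090900+0.406599i × +0.018829+0.017726i = -0.008919+0.006044i  (running Σ = -0.247732-0.000000i)
Total Σ_m = -0.247732-0.000000i. Multiply by 1.396263: -0.345900-0.000000i. P_4(cos γ) = -0.345900

-0.345900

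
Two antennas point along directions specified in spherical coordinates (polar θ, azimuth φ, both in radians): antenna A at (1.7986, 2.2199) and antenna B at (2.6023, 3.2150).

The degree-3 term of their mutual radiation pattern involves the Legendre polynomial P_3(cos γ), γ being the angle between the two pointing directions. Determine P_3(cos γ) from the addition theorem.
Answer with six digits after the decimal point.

-0.445995

Term-by-term m-sum for l=3 (normalisation 4π/7 = 1.795196):
  term(m=-3) = -0.02153 - 0.00339j   from Y*(Ω₁)=0.35870 + 0.14182j, Y(Ω₂)=-0.05514 + 0.01234j
  term(m=-2) = -0.02063 - 0.04626j   from Y*(Ω₁)=0.05897 + 0.21094j, Y(Ω₂)=-0.22877 + 0.03383j
  term(m=-1) = -0.05682 + 0.08755j   from Y*(Ω₁)=0.14178 - 0.18684j, Y(Ω₂)=-0.44382 + 0.03264j
  term(m=+0) = -0.05048 + 0.00000j   from Y*(Ω₁)=0.23134 + 0.00000j, Y(Ω₂)=-0.21821 + 0.00000j
  term(m=+1) = -0.05682 - 0.08755j   from Y*(Ω₁)=-0.14178 - 0.18684j, Y(Ω₂)=0.44382 + 0.03264j
  term(m=+2) = -0.02063 + 0.04626j   from Y*(Ω₁)=0.05897 - 0.21094j, Y(Ω₂)=-0.22877 - 0.03383j
  term(m=+3) = -0.02153 + 0.00339j   from Y*(Ω₁)=-0.35870 + 0.14182j, Y(Ω₂)=0.05514 + 0.01234j
Accumulated sum -0.24844 + 0.00000j; after 4π/(2l+1) scaling, -0.44600 + 0.00000j ⇒ P_3 = -0.445995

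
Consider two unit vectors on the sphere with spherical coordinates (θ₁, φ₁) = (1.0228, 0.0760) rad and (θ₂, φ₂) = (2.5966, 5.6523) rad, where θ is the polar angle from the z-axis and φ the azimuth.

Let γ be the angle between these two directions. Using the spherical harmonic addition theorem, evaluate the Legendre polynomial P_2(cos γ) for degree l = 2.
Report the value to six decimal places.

-0.482168

Expand P_2 via completeness: Σ_{m} conj(Y_{2,m}) at Ω₁ times Y_{2,m} at Ω₂ —
  [-2]  conj(Y_{2,-2})(Ω₁) = (0.278188, 0.042613) ; Y_{2,-2}(Ω₂) = (0.031572, 0.098894) ; Δ = (0.004569, 0.028856)
  [-1]  conj(Y_{2,-1})(Ω₁) = (0.342554, 0.026084) ; Y_{2,-1}(Ω₂) = (-0.276553, -0.202014) ; Δ = (-0.089465, -0.076414)
  [+0]  conj(Y_{2,0})(Ω₁) = (-0.058583, -0.000000) ; Y_{2,0}(Ω₂) = (0.376498, 0.000000) ; Δ = (-0.022056, -0.000000)
  [+1]  conj(Y_{2,1})(Ω₁) = (-0.342554, 0.026084) ; Y_{2,1}(Ω₂) = (0.276553, -0.202014) ; Δ = (-0.089465, 0.076414)
  [+2]  conj(Y_{2,2})(Ω₁) = (0.278188, -0.042613) ; Y_{2,2}(Ω₂) = (0.031572, -0.098894) ; Δ = (0.004569, -0.028856)
Accumulated sum (-0.191849, 0.000000); after 4π/(2l+1) scaling, (-0.482168, 0.000000) ⇒ P_2 = -0.482168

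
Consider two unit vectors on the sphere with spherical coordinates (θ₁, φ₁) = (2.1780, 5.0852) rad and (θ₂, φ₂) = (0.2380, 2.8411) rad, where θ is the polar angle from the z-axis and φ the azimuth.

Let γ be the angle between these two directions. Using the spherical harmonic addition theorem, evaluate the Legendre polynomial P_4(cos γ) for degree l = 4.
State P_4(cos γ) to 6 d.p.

-0.425298

Addition theorem: P_4(cos γ) = (4π/9) Σ_m Y*_{lm}(Ω₁) Y_{lm}(Ω₂), m = −4…4:
  m=-4: (0.015997, 0.200662) × (0.000493, 0.001275) = (-0.000248, 0.000119)  (running Σ = (-0.000248, 0.000119))
  m=-3: (0.355782, -0.172900) × (-0.009890, -0.012501) = (-0.005680, -0.002738)  (running Σ = (-0.005928, -0.002618))
  m=-2: (-0.211979, -0.195752) × (0.086047, 0.058993) = (-0.006692, -0.029349)  (running Σ = (-0.012620, -0.031967))
  m=-1: (0.058226, -0.148877) × (-0.373853, -0.115848) = (-0.039015, 0.048913)  (running Σ = (-0.051635, 0.016946))
  m=0: (-0.323400, -0.000000) × (0.622530, 0.000000) = (-0.201326, -0.000000)  (running Σ = (-0.252962, 0.016946))
  m=1: (-0.058226, -0.148877) × (0.373853, -0.115848) = (-0.039015, -0.048913)  (running Σ = (-0.291977, -0.031967))
  m=2: (-0.211979, 0.195752) × (0.086047, -0.058993) = (-0.006692, 0.029349)  (running Σ = (-0.298669, -0.002618))
  m=3: (-0.355782, -0.172900) × (0.009890, -0.012501) = (-0.005680, 0.002738)  (running Σ = (-0.304349, 0.000119))
  m=4: (0.015997, -0.200662) × (0.000493, -0.001275) = (-0.000248, -0.000119)  (running Σ = (-0.304597, 0.000000))
Accumulated sum (-0.304597, 0.000000); after 4π/(2l+1) scaling, (-0.425298, 0.000000) ⇒ P_4 = -0.425298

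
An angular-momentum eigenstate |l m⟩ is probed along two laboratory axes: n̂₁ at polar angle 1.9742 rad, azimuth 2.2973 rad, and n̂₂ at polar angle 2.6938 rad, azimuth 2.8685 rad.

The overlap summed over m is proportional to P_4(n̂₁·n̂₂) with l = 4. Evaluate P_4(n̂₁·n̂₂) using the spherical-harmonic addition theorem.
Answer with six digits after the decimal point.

Summing Y*_{l m}(θ₁,φ₁)·Y_{l m}(θ₂,φ₂) over m ∈ [−4, 4]; prefactor 4π/(2·4+1) = 1.396263:
  term(m=-4) = (-0.003225, -0.003722)   from Y*(Ω₁)=(-0.307909, 0.073909), Y(Ω₂)=(0.007160, 0.013806)
  term(m=-3) = (-0.004982, -0.034652)   from Y*(Ω₁)=(-0.313606, -0.218586), Y(Ω₂)=(0.062527, 0.066914)
  term(m=-2) = (0.002719, -0.005953)   from Y*(Ω₁)=(-0.002616, -0.022109), Y(Ω₂)=(0.251209, 0.152702)
  term(m=-1) = (-0.137005, 0.088048)   from Y*(Ω₁)=(-0.217990, 0.245308), Y(Ω₂)=(0.477870, 0.133847)
  term(m=+0) = (-0.015340, -0.000000)   from Y*(Ω₁)=(-0.083760, -0.000000), Y(Ω₂)=(0.183147, 0.000000)
  term(m=+1) = (-0.137005, -0.088048)   from Y*(Ω₁)=(0.217990, 0.245308), Y(Ω₂)=(-0.477870, 0.133847)
  term(m=+2) = (0.002719, 0.005953)   from Y*(Ω₁)=(-0.002616, 0.022109), Y(Ω₂)=(0.251209, -0.152702)
  term(m=+3) = (-0.004982, 0.034652)   from Y*(Ω₁)=(0.313606, -0.218586), Y(Ω₂)=(-0.062527, 0.066914)
  term(m=+4) = (-0.003225, 0.003722)   from Y*(Ω₁)=(-0.307909, -0.073909), Y(Ω₂)=(0.007160, -0.013806)
Σ over m = (-0.300327, -0.000000); ×(4π/9) → (-0.419335, -0.000000). Real part: -0.419335

-0.419335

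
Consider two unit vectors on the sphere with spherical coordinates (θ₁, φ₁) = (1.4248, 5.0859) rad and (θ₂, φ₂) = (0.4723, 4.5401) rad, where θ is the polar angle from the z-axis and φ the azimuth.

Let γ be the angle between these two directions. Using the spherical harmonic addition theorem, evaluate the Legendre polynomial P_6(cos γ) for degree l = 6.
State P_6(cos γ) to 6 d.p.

Addition theorem: P_6(cos γ) = (4π/13) Σ_m Y*_{lm}(Ω₁) Y_{lm}(Ω₂), m = −6…6:
  m=-6: Y*=+0.281438-0.355040i  Y=-0.002191-0.003680i  product -0.001923-0.000258i
  m=-5: Y*=+0.220686+0.067483i  Y=-0.022036+0.018916i  product -0.006139+0.002687i
  m=-4: Y*=-0.020109-0.261486i  Y=+0.091097+0.075056i  product +0.017794-0.025330i
  m=-3: Y*=+0.228637-0.110519i  Y=+0.154474-0.271766i  product +0.005283-0.079208i
  m=-2: Y*=-0.148259-0.137296i  Y=-0.474521-0.170304i  product +0.046970+0.090399i
  m=-1: Y*=+0.094764-0.241801i  Y=-0.056162+0.322744i  product +0.072718+0.044165i
  m=+0: Y*=-0.185412-0.000000i  Y=-0.294110+0.000000i  product +0.054531+0.000000i
  m=+1: Y*=-0.094764-0.241801i  Y=+0.056162+0.322744i  product +0.072718-0.044165i
  m=+2: Y*=-0.148259+0.137296i  Y=-0.474521+0.170304i  product +0.046970-0.090399i
  m=+3: Y*=-0.228637-0.110519i  Y=-0.154474-0.271766i  product +0.005283+0.079208i
  m=+4: Y*=-0.020109+0.261486i  Y=+0.091097-0.075056i  product +0.017794+0.025330i
  m=+5: Y*=-0.220686+0.067483i  Y=+0.022036+0.018916i  product -0.006139-0.002687i
  m=+6: Y*=+0.281438+0.355040i  Y=-0.002191+0.003680i  product -0.001923+0.000258i
Accumulated sum +0.323938+0.000000i; after 4π/(2l+1) scaling, +0.313132+0.000000i ⇒ P_6 = 0.313132

0.313132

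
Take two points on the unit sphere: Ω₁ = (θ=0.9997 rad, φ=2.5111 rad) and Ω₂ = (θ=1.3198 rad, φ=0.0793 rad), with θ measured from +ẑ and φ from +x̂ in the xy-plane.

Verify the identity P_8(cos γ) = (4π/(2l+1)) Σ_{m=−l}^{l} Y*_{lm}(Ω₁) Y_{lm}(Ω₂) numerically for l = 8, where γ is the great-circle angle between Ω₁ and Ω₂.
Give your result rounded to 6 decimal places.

-0.116791

Addition theorem: P_8(cos γ) = (4π/17) Σ_m Y*_{lm}(Ω₁) Y_{lm}(Ω₂), m = −8…8:
  term(m=-8) = +0.042516+0.029390i   from Y*(Ω₁)=+0.042109+0.122318i, Y(Ω₂)=+0.321800-0.236805i
  term(m=-7) = -0.034518-0.131793i   from Y*(Ω₁)=+0.097916-0.317728i, Y(Ω₂)=+0.348245-0.215962i
  term(m=-6) = +0.004596-0.009427i   from Y*(Ω₁)=-0.361815+0.270155i, Y(Ω₂)=-0.020646+0.010639i
  term(m=-5) = -0.084066+0.036275i   from Y*(Ω₁)=+0.256202-0.002785i, Y(Ω₂)=-0.329625+0.138005i
  term(m=-4) = -0.017995-0.005614i   from Y*(Ω₁)=+0.144519+0.103091i, Y(Ω₂)=-0.100890+0.033121i
  term(m=-3) = -0.057514-0.092026i   from Y*(Ω₁)=-0.112319-0.338160i, Y(Ω₂)=+0.295976-0.071772i
  term(m=-2) = +0.000004-0.000027i   from Y*(Ω₁)=+0.000052-0.000164i, Y(Ω₂)=+0.156924-0.025099i
  term(m=-1) = +0.072507-0.062296i   from Y*(Ω₁)=-0.279515+0.204010i, Y(Ω₂)=-0.275375+0.021883i
  term(m=+0) = -0.009057+0.000000i   from Y*(Ω₁)=+0.052237-0.000000i, Y(Ω₂)=-0.173390+0.000000i
  term(m=+1) = +0.072507+0.062296i   from Y*(Ω₁)=+0.279515+0.204010i, Y(Ω₂)=+0.275375+0.021883i
  term(m=+2) = +0.000004+0.000027i   from Y*(Ω₁)=+0.000052+0.000164i, Y(Ω₂)=+0.156924+0.025099i
  term(m=+3) = -0.057514+0.092026i   from Y*(Ω₁)=+0.112319-0.338160i, Y(Ω₂)=-0.295976-0.071772i
  term(m=+4) = -0.017995+0.005614i   from Y*(Ω₁)=+0.144519-0.103091i, Y(Ω₂)=-0.100890-0.033121i
  term(m=+5) = -0.084066-0.036275i   from Y*(Ω₁)=-0.256202-0.002785i, Y(Ω₂)=+0.329625+0.138005i
  term(m=+6) = +0.004596+0.009427i   from Y*(Ω₁)=-0.361815-0.270155i, Y(Ω₂)=-0.020646-0.010639i
  term(m=+7) = -0.034518+0.131793i   from Y*(Ω₁)=-0.097916-0.317728i, Y(Ω₂)=-0.348245-0.215962i
  term(m=+8) = +0.042516-0.029390i   from Y*(Ω₁)=+0.042109-0.122318i, Y(Ω₂)=+0.321800+0.236805i
Total Σ_m = -0.157997-0.000000i. Multiply by 0.739198: -0.116791-0.000000i. P_8(cos γ) = -0.116791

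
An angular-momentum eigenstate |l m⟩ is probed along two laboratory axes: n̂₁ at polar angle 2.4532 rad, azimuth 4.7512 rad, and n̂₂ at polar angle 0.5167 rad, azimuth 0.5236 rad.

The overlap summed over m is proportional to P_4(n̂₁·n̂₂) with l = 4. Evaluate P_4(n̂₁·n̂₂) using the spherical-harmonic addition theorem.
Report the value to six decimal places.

-0.176406

Expand P_4 via completeness: Σ_{m} conj(Y_{4,m}) at Ω₁ times Y_{4,m} at Ω₂ —
  [-4]  conj(Y_{4,-4})(Ω₁) = 0.07122 + 0.01115j ; Y_{4,-4}(Ω₂) = -0.01318 - 0.02283j ; Δ = -0.00068 - 0.00177j
  [-3]  conj(Y_{4,-3})(Ω₁) = 0.02879 - 0.24617j ; Y_{4,-3}(Ω₂) = -0.00000 - 0.13121j ; Δ = -0.03230 - 0.00378j
  [-2]  conj(Y_{4,-2})(Ω₁) = -0.42735 - 0.03324j ; Y_{4,-2}(Ω₂) = 0.17519 - 0.30343j ; Δ = -0.08495 + 0.12385j
  [-1]  conj(Y_{4,-1})(Ω₁) = -0.01058 + 0.27247j ; Y_{4,-1}(Ω₂) = 0.40328 - 0.23283j ; Δ = 0.05917 + 0.11234j
  [+0]  conj(Y_{4,0})(Ω₁) = -0.25841 + 0.00000j ; Y_{4,0}(Ω₂) = 0.03413 + 0.00000j ; Δ = -0.00882 + 0.00000j
  [+1]  conj(Y_{4,1})(Ω₁) = 0.01058 + 0.27247j ; Y_{4,1}(Ω₂) = -0.40328 - 0.23283j ; Δ = 0.05917 - 0.11234j
  [+2]  conj(Y_{4,2})(Ω₁) = -0.42735 + 0.03324j ; Y_{4,2}(Ω₂) = 0.17519 + 0.30343j ; Δ = -0.08495 - 0.12385j
  [+3]  conj(Y_{4,3})(Ω₁) = -0.02879 - 0.24617j ; Y_{4,3}(Ω₂) = 0.00000 - 0.13121j ; Δ = -0.03230 + 0.00378j
  [+4]  conj(Y_{4,4})(Ω₁) = 0.07122 - 0.01115j ; Y_{4,4}(Ω₂) = -0.01318 + 0.02283j ; Δ = -0.00068 + 0.00177j
Accumulated sum -0.12634 + 0.00000j; after 4π/(2l+1) scaling, -0.17641 + 0.00000j ⇒ P_4 = -0.176406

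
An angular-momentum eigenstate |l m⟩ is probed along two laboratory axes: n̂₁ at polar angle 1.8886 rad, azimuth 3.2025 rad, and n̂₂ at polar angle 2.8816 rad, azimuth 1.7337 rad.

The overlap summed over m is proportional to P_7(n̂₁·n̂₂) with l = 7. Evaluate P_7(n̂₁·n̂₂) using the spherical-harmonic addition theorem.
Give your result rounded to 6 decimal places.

Expand P_7 via completeness: Σ_{m} conj(Y_{7,m}) at Ω₁ times Y_{7,m} at Ω₂ —
  m=-7: -0.31776 - 0.14433j × 0.00003 + 0.00002j = -0.00001 - 0.00001j  (running Σ = -0.00001 - 0.00001j)
  m=-6: -0.40120 - 0.15351j × 0.00029 - 0.00043j = -0.00018 + 0.00013j  (running Σ = -0.00019 + 0.00012j)
  m=-5: -0.07293 - 0.02292j × -0.00334 - 0.00315j = 0.00017 + 0.00031j  (running Σ = -0.00002 + 0.00043j)
  m=-4: 0.31360 + 0.07795j × -0.02251 + 0.01717j = -0.00840 + 0.00363j  (running Σ = -0.00842 + 0.00406j)
  m=-3: 0.19407 + 0.03586j × 0.05832 + 0.10967j = 0.00738 + 0.02338j  (running Σ = -0.00103 + 0.02743j)
  m=-2: -0.24621 - 0.03014j × 0.35020 - 0.11832j = -0.08979 + 0.01857j  (running Σ = -0.09082 + 0.04601j)
  m=-1: -0.23388 - 0.01426j × -0.10329 - 0.62844j = 0.01519 + 0.14846j  (running Σ = -0.07563 + 0.19446j)
  m=0: 0.22298 + 0.00000j × -0.27687 + 0.00000j = -0.06174 + 0.00000j  (running Σ = -0.13737 + 0.19446j)
  m=1: 0.23388 - 0.01426j × 0.10329 - 0.62844j = 0.01519 - 0.14846j  (running Σ = -0.12217 + 0.04601j)
  m=2: -0.24621 + 0.03014j × 0.35020 + 0.11832j = -0.08979 - 0.01857j  (running Σ = -0.21196 + 0.02743j)
  m=3: -0.19407 + 0.03586j × -0.05832 + 0.10967j = 0.00738 - 0.02338j  (running Σ = -0.20458 + 0.00406j)
  m=4: 0.31360 - 0.07795j × -0.02251 - 0.01717j = -0.00840 - 0.00363j  (running Σ = -0.21297 + 0.00043j)
  m=5: 0.07293 - 0.02292j × 0.00334 - 0.00315j = 0.00017 - 0.00031j  (running Σ = -0.21280 + 0.00012j)
  m=6: -0.40120 + 0.15351j × 0.00029 + 0.00043j = -0.00018 - 0.00013j  (running Σ = -0.21299 - 0.00001j)
  m=7: 0.31776 - 0.14433j × -0.00003 + 0.00002j = -0.00001 + 0.00001j  (running Σ = -0.21299 + 0.00000j)
Σ over m = -0.21299 + 0.00000j; ×(4π/15) → -0.17844 + 0.00000j. Real part: -0.178438

-0.178438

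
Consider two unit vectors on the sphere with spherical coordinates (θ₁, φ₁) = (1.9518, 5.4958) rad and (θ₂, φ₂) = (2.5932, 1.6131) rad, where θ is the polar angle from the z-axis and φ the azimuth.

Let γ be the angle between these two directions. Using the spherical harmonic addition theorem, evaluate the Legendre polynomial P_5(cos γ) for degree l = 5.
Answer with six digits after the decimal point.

Addition theorem: P_5(cos γ) = (4π/11) Σ_m Y*_{lm}(Ω₁) Y_{lm}(Ω₂), m = −5…5:
  m=-5: Y*=(-0.223971, 0.228466)  Y=(-0.003752, -0.017473)  product (0.004832, 0.003056)
  m=-4: Y*=(0.405263, -0.003221)  Y=(-0.091187, 0.015579)  product (-0.036905, 0.006607)
  m=-3: Y*=(-0.048121, -0.047551)  Y=(0.034455, 0.270031)  product (0.011182, -0.014633)
  m=-2: Y*=(-0.001263, -0.317786)  Y=(0.463976, -0.039350)  product (-0.013091, -0.147395)
  m=-1: Y*=(-0.112109, 0.112556)  Y=(-0.013709, -0.323873)  product (0.037991, 0.034766)
  m=+0: Y*=(-0.283776, -0.000000)  Y=(0.256092, 0.000000)  product (-0.072673, -0.000000)
  m=+1: Y*=(0.112109, 0.112556)  Y=(0.013709, -0.323873)  product (0.037991, -0.034766)
  m=+2: Y*=(-0.001263, 0.317786)  Y=(0.463976, 0.039350)  product (-0.013091, 0.147395)
  m=+3: Y*=(0.048121, -0.047551)  Y=(-0.034455, 0.270031)  product (0.011182, 0.014633)
  m=+4: Y*=(0.405263, 0.003221)  Y=(-0.091187, -0.015579)  product (-0.036905, -0.006607)
  m=+5: Y*=(0.223971, 0.228466)  Y=(0.003752, -0.017473)  product (0.004832, -0.003056)
Accumulated sum (-0.064653, 0.000000); after 4π/(2l+1) scaling, (-0.073860, 0.000000) ⇒ P_5 = -0.073860

-0.073860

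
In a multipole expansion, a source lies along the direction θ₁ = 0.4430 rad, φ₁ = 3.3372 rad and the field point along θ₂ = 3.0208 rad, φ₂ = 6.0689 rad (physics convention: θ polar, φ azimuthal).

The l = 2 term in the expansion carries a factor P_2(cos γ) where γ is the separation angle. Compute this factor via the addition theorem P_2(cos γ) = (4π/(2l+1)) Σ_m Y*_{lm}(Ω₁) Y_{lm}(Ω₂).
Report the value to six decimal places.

0.837441

Summing Y*_{l m}(θ₁,φ₁)·Y_{l m}(θ₂,φ₂) over m ∈ [−2, 2]; prefactor 4π/(2·2+1) = 2.513274:
  m=-2: 0.06561 + 0.02706j × 0.00510 + 0.00233j = 0.00027 + 0.00029j  (running Σ = 0.00027 + 0.00029j)
  m=-1: -0.29348 - 0.05815j × -0.09030 - 0.01965j = 0.02536 + 0.01102j  (running Σ = 0.02563 + 0.01131j)
  m=0: 0.45693 + 0.00000j × 0.61704 + 0.00000j = 0.28195 + 0.00000j  (running Σ = 0.30758 + 0.01131j)
  m=1: 0.29348 - 0.05815j × 0.09030 - 0.01965j = 0.02536 - 0.01102j  (running Σ = 0.33294 + 0.00029j)
  m=2: 0.06561 - 0.02706j × 0.00510 - 0.00233j = 0.00027 - 0.00029j  (running Σ = 0.33321 - 0.00000j)
Total Σ_m = 0.33321 - 0.00000j. Multiply by 2.513274: 0.83744 - 0.00000j. P_2(cos γ) = 0.837441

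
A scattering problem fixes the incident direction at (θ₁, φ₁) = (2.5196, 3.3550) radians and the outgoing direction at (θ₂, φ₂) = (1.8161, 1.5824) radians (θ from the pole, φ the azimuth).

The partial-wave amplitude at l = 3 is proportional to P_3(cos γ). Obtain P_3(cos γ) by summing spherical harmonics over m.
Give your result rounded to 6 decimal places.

-0.124634

Addition theorem: P_3(cos γ) = (4π/7) Σ_m Y*_{lm}(Ω₁) Y_{lm}(Ω₂), m = −3…3:
  m=-3: Y*=(-0.066185, -0.049300)  Y=(0.013256, 0.380633)  product (0.017888, -0.025846)
  m=-2: Y*=(-0.256678, -0.116730)  Y=(0.233490, -0.005420)  product (-0.060564, -0.025864)
  m=-1: Y*=(-0.423743, -0.091828)  Y=(0.002565, 0.221043)  product (0.019211, -0.093901)
  m=+0: Y*=(-0.091763, -0.000000)  Y=(0.245155, 0.000000)  product (-0.022496, -0.000000)
  m=+1: Y*=(0.423743, -0.091828)  Y=(-0.002565, 0.221043)  product (0.019211, 0.093901)
  m=+2: Y*=(-0.256678, 0.116730)  Y=(0.233490, 0.005420)  product (-0.060564, 0.025864)
  m=+3: Y*=(0.066185, -0.049300)  Y=(-0.013256, 0.380633)  product (0.017888, 0.025846)
Accumulated sum (-0.069426, 0.000000); after 4π/(2l+1) scaling, (-0.124634, 0.000000) ⇒ P_3 = -0.124634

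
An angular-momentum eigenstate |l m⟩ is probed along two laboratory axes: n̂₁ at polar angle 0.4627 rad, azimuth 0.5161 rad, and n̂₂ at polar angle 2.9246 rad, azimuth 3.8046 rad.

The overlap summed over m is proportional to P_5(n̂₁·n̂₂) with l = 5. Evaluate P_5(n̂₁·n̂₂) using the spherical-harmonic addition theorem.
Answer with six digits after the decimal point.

-0.582572

Addition theorem: P_5(cos γ) = (4π/11) Σ_m Y*_{lm}(Ω₁) Y_{lm}(Ω₂), m = −5…5:
  m=-5: -0.006963+0.004376i × +0.000211-0.000037i = -0.000001+0.000001i  (running Σ = -0.000001+0.000001i)
  m=-4: -0.024703+0.045915i × +0.002718+0.001448i = -0.000134+0.000089i  (running Σ = -0.000135+0.000090i)
  m=-3: +0.004296+0.190914i × +0.010632+0.023921i = -0.004521+0.002133i  (running Σ = -0.004656+0.002223i)
  m=-2: +0.217338+0.363731i × -0.034597+0.138503i = -0.057897+0.017518i  (running Σ = -0.062553+0.019741i)
  m=-1: +0.404716+0.229634i × -0.366689+0.286360i = -0.214163+0.031690i  (running Σ = -0.276716+0.051431i)
  m=0: -0.068718-0.000000i × -0.632674+0.000000i = +0.043476+0.000000i  (running Σ = -0.233240+0.051431i)
  m=1: -0.404716+0.229634i × +0.366689+0.286360i = -0.214163-0.031690i  (running Σ = -0.447402+0.019741i)
  m=2: +0.217338-0.363731i × -0.034597-0.138503i = -0.057897-0.017518i  (running Σ = -0.505299+0.002223i)
  m=3: -0.004296+0.190914i × -0.010632+0.023921i = -0.004521-0.002133i  (running Σ = -0.509821+0.000090i)
  m=4: -0.024703-0.045915i × +0.002718-0.001448i = -0.000134-0.000089i  (running Σ = -0.509954+0.000001i)
  m=5: +0.006963+0.004376i × -0.000211-0.000037i = -0.000001-0.000001i  (running Σ = -0.509956+0.000000i)
Total Σ_m = -0.509956+0.000000i. Multiply by 1.142397: -0.582572+0.000000i. P_5(cos γ) = -0.582572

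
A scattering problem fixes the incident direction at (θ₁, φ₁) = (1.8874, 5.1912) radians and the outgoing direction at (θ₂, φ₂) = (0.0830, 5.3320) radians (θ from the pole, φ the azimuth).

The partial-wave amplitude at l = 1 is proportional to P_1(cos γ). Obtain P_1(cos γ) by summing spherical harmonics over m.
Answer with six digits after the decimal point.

-0.232264

Summing Y*_{l m}(θ₁,φ₁)·Y_{l m}(θ₂,φ₂) over m ∈ [−1, 1]; prefactor 4π/(2·1+1) = 4.188790:
  [-1]  conj(Y_{1,-1})(Ω₁) = +0.151266-0.291400i ; Y_{1,-1}(Ω₂) = +0.016634+0.023318i ; Δ = +0.009311-0.001320i
  [+0]  conj(Y_{1,0})(Ω₁) = -0.152122-0.000000i ; Y_{1,0}(Ω₂) = +0.486920+0.000000i ; Δ = -0.074071-0.000000i
  [+1]  conj(Y_{1,1})(Ω₁) = -0.151266-0.291400i ; Y_{1,1}(Ω₂) = -0.016634+0.023318i ; Δ = +0.009311+0.001320i
Accumulated sum -0.055449+0.000000i; after 4π/(2l+1) scaling, -0.232264+0.000000i ⇒ P_1 = -0.232264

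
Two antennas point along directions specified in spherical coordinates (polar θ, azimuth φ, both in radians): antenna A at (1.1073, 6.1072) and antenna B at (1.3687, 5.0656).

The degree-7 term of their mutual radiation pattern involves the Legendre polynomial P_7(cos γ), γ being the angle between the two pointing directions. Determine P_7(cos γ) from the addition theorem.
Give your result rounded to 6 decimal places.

Addition theorem: P_7(cos γ) = (4π/15) Σ_m Y*_{lm}(Ω₁) Y_{lm}(Ω₂), m = −7…7:
  m=-7: (0.076168, -0.216081) × (-0.268591, 0.339638) = (0.052931, 0.083907)  (running Σ = (0.052931, 0.083907))
  m=-6: (0.210993, -0.372917) × (0.173078, 0.283270) = (0.142155, -0.004776)  (running Σ = (0.195086, 0.079131))
  m=-5: (0.214015, -0.258848) × (-0.154674, 0.030591) = (-0.025184, 0.046584)  (running Σ = (0.169902, 0.125715))
  m=-4: (-0.064298, 0.054592) × (-0.052844, 0.331773) = (-0.014714, -0.024217)  (running Σ = (0.155187, 0.101498))
  m=-3: (-0.306356, 0.178659) × (-0.051982, -0.029156) = (0.021134, -0.000355)  (running Σ = (0.176321, 0.101143))
  m=-2: (-0.066911, 0.024574) × (-0.247616, 0.211298) = (0.011376, -0.020223)  (running Σ = (0.187697, 0.080920))
  m=-1: (0.316893, -0.056351) × (-0.007280, -0.019746) = (-0.003420, -0.005847)  (running Σ = (0.184277, 0.075073))
  m=0: (0.112991, -0.000000) × (-0.320802, 0.000000) = (-0.036248, 0.000000)  (running Σ = (0.148029, 0.075073))
  m=1: (-0.316893, -0.056351) × (0.007280, -0.019746) = (-0.003420, 0.005847)  (running Σ = (0.144610, 0.080920))
  m=2: (-0.066911, -0.024574) × (-0.247616, -0.211298) = (0.011376, 0.020223)  (running Σ = (0.155986, 0.101143))
  m=3: (0.306356, 0.178659) × (0.051982, -0.029156) = (0.021134, 0.000355)  (running Σ = (0.177119, 0.101498))
  m=4: (-0.064298, -0.054592) × (-0.052844, -0.331773) = (-0.014714, 0.024217)  (running Σ = (0.162405, 0.125715))
  m=5: (-0.214015, -0.258848) × (0.154674, 0.030591) = (-0.025184, -0.046584)  (running Σ = (0.137221, 0.079131))
  m=6: (0.210993, 0.372917) × (0.173078, -0.283270) = (0.142155, 0.004776)  (running Σ = (0.279376, 0.083907))
  m=7: (-0.076168, -0.216081) × (0.268591, 0.339638) = (0.052931, -0.083907)  (running Σ = (0.332307, -0.000000))
Σ over m = (0.332307, -0.000000); ×(4π/15) → (0.278393, -0.000000). Real part: 0.278393

0.278393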